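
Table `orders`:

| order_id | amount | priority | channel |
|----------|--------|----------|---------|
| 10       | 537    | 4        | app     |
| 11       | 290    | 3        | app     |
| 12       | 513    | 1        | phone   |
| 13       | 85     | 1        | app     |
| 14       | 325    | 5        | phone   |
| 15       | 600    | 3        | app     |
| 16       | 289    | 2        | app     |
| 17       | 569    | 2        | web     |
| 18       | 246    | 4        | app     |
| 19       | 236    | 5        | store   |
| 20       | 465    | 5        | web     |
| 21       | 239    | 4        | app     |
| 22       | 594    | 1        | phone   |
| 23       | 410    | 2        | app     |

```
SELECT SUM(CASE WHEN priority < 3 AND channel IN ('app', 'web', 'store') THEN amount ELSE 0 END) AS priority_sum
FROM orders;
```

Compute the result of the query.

order_id=10: ✗
order_id=11: ✗
order_id=12: ✗
order_id=13: ✓ → 85
order_id=14: ✗
order_id=15: ✗
order_id=16: ✓ → 289
order_id=17: ✓ → 569
order_id=18: ✗
order_id=19: ✗
order_id=20: ✗
order_id=21: ✗
order_id=22: ✗
order_id=23: ✓ → 410
priority_sum = 85 + 289 + 569 + 410 = 1353

1353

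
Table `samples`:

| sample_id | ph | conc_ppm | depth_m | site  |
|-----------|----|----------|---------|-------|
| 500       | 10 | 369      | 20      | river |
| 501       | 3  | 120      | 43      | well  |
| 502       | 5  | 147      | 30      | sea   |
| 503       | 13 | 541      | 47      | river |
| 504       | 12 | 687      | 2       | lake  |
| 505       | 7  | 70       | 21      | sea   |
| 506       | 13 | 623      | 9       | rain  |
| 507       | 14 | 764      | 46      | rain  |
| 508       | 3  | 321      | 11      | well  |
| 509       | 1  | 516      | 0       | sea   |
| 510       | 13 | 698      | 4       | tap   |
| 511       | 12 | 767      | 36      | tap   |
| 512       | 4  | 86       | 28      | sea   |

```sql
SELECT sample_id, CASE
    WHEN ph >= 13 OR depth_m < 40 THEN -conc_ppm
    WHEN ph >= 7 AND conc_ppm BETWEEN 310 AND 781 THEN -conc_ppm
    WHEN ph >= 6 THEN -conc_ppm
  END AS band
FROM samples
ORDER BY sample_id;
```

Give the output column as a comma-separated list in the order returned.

-369, NULL, -147, -541, -687, -70, -623, -764, -321, -516, -698, -767, -86

sample_id=500: ph >= 13 OR depth_m < 40 → -369
sample_id=501: (no match → NULL) → NULL
sample_id=502: ph >= 13 OR depth_m < 40 → -147
sample_id=503: ph >= 13 OR depth_m < 40 → -541
sample_id=504: ph >= 13 OR depth_m < 40 → -687
sample_id=505: ph >= 13 OR depth_m < 40 → -70
sample_id=506: ph >= 13 OR depth_m < 40 → -623
sample_id=507: ph >= 13 OR depth_m < 40 → -764
sample_id=508: ph >= 13 OR depth_m < 40 → -321
sample_id=509: ph >= 13 OR depth_m < 40 → -516
sample_id=510: ph >= 13 OR depth_m < 40 → -698
sample_id=511: ph >= 13 OR depth_m < 40 → -767
sample_id=512: ph >= 13 OR depth_m < 40 → -86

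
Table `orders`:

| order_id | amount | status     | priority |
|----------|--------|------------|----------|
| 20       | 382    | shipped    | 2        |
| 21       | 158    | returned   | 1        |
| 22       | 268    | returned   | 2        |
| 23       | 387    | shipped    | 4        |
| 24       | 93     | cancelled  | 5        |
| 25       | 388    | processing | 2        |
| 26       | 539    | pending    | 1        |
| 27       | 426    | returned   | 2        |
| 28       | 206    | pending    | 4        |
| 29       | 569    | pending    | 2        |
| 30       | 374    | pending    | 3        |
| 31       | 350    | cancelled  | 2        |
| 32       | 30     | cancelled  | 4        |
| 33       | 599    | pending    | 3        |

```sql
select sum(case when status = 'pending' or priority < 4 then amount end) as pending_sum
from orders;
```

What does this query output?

4259

order_id=20: ✓ → 382
order_id=21: ✓ → 158
order_id=22: ✓ → 268
order_id=23: ✗
order_id=24: ✗
order_id=25: ✓ → 388
order_id=26: ✓ → 539
order_id=27: ✓ → 426
order_id=28: ✓ → 206
order_id=29: ✓ → 569
order_id=30: ✓ → 374
order_id=31: ✓ → 350
order_id=32: ✗
order_id=33: ✓ → 599
pending_sum = 382 + 158 + 268 + 388 + 539 + 426 + 206 + 569 + 374 + 350 + 599 = 4259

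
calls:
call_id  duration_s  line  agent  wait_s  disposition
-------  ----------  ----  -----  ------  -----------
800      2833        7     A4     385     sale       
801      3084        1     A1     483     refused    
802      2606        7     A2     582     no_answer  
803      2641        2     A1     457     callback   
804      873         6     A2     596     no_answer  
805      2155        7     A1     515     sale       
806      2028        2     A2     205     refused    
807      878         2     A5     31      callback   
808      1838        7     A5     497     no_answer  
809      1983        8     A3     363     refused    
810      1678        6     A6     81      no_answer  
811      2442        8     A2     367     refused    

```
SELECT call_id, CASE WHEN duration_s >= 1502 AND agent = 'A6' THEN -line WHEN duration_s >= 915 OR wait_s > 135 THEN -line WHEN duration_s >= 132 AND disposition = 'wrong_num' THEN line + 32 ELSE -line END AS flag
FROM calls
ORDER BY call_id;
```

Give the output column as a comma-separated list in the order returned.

call_id=800: duration_s >= 915 OR wait_s > 135 → -7
call_id=801: duration_s >= 915 OR wait_s > 135 → -1
call_id=802: duration_s >= 915 OR wait_s > 135 → -7
call_id=803: duration_s >= 915 OR wait_s > 135 → -2
call_id=804: duration_s >= 915 OR wait_s > 135 → -6
call_id=805: duration_s >= 915 OR wait_s > 135 → -7
call_id=806: duration_s >= 915 OR wait_s > 135 → -2
call_id=807: ELSE → -2
call_id=808: duration_s >= 915 OR wait_s > 135 → -7
call_id=809: duration_s >= 915 OR wait_s > 135 → -8
call_id=810: duration_s >= 1502 AND agent = 'A6' → -6
call_id=811: duration_s >= 915 OR wait_s > 135 → -8

-7, -1, -7, -2, -6, -7, -2, -2, -7, -8, -6, -8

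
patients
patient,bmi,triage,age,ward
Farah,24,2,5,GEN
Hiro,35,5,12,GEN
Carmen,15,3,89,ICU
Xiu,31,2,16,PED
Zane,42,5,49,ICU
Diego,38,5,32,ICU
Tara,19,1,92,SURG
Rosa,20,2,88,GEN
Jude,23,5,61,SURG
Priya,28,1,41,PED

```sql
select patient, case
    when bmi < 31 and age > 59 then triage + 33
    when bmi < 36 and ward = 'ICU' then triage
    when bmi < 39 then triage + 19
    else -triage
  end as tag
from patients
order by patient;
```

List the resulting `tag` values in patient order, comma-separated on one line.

36, 24, 21, 24, 38, 20, 35, 34, 21, -5

patient=Carmen: bmi < 31 and age > 59 → 36
patient=Diego: bmi < 39 → 24
patient=Farah: bmi < 39 → 21
patient=Hiro: bmi < 39 → 24
patient=Jude: bmi < 31 and age > 59 → 38
patient=Priya: bmi < 39 → 20
patient=Rosa: bmi < 31 and age > 59 → 35
patient=Tara: bmi < 31 and age > 59 → 34
patient=Xiu: bmi < 39 → 21
patient=Zane: ELSE → -5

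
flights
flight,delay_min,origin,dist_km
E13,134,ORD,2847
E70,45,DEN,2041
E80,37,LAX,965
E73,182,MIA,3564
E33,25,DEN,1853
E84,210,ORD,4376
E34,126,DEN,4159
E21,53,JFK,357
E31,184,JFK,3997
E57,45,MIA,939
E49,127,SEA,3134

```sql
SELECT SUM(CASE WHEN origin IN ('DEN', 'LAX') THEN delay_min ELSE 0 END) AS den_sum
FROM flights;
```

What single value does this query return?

233

flight=E13: ✗
flight=E70: ✓ → 45
flight=E80: ✓ → 37
flight=E73: ✗
flight=E33: ✓ → 25
flight=E84: ✗
flight=E34: ✓ → 126
flight=E21: ✗
flight=E31: ✗
flight=E57: ✗
flight=E49: ✗
den_sum = 45 + 37 + 25 + 126 = 233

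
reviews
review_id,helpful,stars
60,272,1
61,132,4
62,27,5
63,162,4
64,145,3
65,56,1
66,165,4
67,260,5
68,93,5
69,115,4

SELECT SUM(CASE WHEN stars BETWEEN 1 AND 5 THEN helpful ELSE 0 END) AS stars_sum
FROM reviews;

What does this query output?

1427

review_id=60: ✓ → 272
review_id=61: ✓ → 132
review_id=62: ✓ → 27
review_id=63: ✓ → 162
review_id=64: ✓ → 145
review_id=65: ✓ → 56
review_id=66: ✓ → 165
review_id=67: ✓ → 260
review_id=68: ✓ → 93
review_id=69: ✓ → 115
stars_sum = 272 + 132 + 27 + 162 + 145 + 56 + 165 + 260 + 93 + 115 = 1427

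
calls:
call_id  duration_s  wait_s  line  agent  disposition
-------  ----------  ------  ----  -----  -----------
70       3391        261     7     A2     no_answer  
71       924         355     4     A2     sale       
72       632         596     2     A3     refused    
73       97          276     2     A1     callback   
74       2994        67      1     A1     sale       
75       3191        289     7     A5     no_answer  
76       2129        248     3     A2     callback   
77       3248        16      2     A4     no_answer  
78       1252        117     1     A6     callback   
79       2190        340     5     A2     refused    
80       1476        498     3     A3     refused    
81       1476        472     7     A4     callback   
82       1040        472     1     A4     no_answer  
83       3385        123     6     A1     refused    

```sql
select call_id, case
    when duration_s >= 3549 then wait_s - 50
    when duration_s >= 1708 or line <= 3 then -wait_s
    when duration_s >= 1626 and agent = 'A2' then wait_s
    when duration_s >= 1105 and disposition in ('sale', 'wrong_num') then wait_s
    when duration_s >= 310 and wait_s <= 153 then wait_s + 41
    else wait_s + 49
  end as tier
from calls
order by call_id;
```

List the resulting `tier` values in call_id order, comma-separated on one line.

call_id=70: duration_s >= 1708 or line <= 3 → -261
call_id=71: ELSE → 404
call_id=72: duration_s >= 1708 or line <= 3 → -596
call_id=73: duration_s >= 1708 or line <= 3 → -276
call_id=74: duration_s >= 1708 or line <= 3 → -67
call_id=75: duration_s >= 1708 or line <= 3 → -289
call_id=76: duration_s >= 1708 or line <= 3 → -248
call_id=77: duration_s >= 1708 or line <= 3 → -16
call_id=78: duration_s >= 1708 or line <= 3 → -117
call_id=79: duration_s >= 1708 or line <= 3 → -340
call_id=80: duration_s >= 1708 or line <= 3 → -498
call_id=81: ELSE → 521
call_id=82: duration_s >= 1708 or line <= 3 → -472
call_id=83: duration_s >= 1708 or line <= 3 → -123

-261, 404, -596, -276, -67, -289, -248, -16, -117, -340, -498, 521, -472, -123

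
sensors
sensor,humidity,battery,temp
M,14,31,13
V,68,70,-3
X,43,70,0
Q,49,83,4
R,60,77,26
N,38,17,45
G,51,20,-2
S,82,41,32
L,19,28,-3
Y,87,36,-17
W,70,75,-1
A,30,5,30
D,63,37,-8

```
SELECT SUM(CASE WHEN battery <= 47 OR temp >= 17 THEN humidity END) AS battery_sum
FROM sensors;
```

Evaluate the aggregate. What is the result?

sensor=M: ✓ → 14
sensor=V: ✗
sensor=X: ✗
sensor=Q: ✗
sensor=R: ✓ → 60
sensor=N: ✓ → 38
sensor=G: ✓ → 51
sensor=S: ✓ → 82
sensor=L: ✓ → 19
sensor=Y: ✓ → 87
sensor=W: ✗
sensor=A: ✓ → 30
sensor=D: ✓ → 63
battery_sum = 14 + 60 + 38 + 51 + 82 + 19 + 87 + 30 + 63 = 444

444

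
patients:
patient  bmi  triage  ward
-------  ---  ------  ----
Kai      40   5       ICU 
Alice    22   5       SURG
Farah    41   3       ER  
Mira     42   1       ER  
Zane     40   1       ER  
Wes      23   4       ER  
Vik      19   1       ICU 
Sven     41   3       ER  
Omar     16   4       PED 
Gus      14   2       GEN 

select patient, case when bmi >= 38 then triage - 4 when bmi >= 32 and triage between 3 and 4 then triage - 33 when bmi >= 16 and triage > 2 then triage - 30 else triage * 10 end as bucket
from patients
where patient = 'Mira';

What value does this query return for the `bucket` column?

patient = Mira: bmi=42, triage=1, ward=ER.
bmi >= 38 → true → -3

-3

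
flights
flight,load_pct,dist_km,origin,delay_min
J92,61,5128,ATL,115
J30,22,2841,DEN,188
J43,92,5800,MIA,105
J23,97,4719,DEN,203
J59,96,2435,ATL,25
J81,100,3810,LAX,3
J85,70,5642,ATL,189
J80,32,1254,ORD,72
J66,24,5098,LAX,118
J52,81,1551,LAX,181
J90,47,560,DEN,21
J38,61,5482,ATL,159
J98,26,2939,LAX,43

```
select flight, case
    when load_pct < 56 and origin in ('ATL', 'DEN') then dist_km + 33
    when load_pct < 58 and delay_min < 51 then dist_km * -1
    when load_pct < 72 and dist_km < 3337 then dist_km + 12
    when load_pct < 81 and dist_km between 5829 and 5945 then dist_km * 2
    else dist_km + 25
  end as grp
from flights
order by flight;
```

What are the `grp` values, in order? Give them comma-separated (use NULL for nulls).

4744, 2874, 5507, 5825, 1576, 2460, 5123, 1266, 3835, 5667, 593, 5153, -2939

flight=J23: ELSE → 4744
flight=J30: load_pct < 56 and origin in ('ATL', 'DEN') → 2874
flight=J38: ELSE → 5507
flight=J43: ELSE → 5825
flight=J52: ELSE → 1576
flight=J59: ELSE → 2460
flight=J66: ELSE → 5123
flight=J80: load_pct < 72 and dist_km < 3337 → 1266
flight=J81: ELSE → 3835
flight=J85: ELSE → 5667
flight=J90: load_pct < 56 and origin in ('ATL', 'DEN') → 593
flight=J92: ELSE → 5153
flight=J98: load_pct < 58 and delay_min < 51 → -2939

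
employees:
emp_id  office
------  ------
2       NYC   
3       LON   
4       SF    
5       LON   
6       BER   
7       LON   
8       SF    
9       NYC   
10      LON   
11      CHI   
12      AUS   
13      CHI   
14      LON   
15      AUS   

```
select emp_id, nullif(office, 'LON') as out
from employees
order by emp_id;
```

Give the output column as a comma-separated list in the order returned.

emp_id=2: office=NYC vs LON: differ → NYC
emp_id=3: office=LON vs LON: equal → NULL
emp_id=4: office=SF vs LON: differ → SF
emp_id=5: office=LON vs LON: equal → NULL
emp_id=6: office=BER vs LON: differ → BER
emp_id=7: office=LON vs LON: equal → NULL
emp_id=8: office=SF vs LON: differ → SF
emp_id=9: office=NYC vs LON: differ → NYC
emp_id=10: office=LON vs LON: equal → NULL
emp_id=11: office=CHI vs LON: differ → CHI
emp_id=12: office=AUS vs LON: differ → AUS
emp_id=13: office=CHI vs LON: differ → CHI
emp_id=14: office=LON vs LON: equal → NULL
emp_id=15: office=AUS vs LON: differ → AUS

NYC, NULL, SF, NULL, BER, NULL, SF, NYC, NULL, CHI, AUS, CHI, NULL, AUS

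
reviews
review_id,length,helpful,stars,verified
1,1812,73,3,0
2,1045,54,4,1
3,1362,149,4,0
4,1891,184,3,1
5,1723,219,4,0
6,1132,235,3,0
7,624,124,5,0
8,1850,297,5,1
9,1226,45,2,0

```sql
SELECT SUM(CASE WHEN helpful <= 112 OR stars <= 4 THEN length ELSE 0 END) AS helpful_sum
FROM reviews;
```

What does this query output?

review_id=1: ✓ → 1812
review_id=2: ✓ → 1045
review_id=3: ✓ → 1362
review_id=4: ✓ → 1891
review_id=5: ✓ → 1723
review_id=6: ✓ → 1132
review_id=7: ✗
review_id=8: ✗
review_id=9: ✓ → 1226
helpful_sum = 1812 + 1045 + 1362 + 1891 + 1723 + 1132 + 1226 = 10191

10191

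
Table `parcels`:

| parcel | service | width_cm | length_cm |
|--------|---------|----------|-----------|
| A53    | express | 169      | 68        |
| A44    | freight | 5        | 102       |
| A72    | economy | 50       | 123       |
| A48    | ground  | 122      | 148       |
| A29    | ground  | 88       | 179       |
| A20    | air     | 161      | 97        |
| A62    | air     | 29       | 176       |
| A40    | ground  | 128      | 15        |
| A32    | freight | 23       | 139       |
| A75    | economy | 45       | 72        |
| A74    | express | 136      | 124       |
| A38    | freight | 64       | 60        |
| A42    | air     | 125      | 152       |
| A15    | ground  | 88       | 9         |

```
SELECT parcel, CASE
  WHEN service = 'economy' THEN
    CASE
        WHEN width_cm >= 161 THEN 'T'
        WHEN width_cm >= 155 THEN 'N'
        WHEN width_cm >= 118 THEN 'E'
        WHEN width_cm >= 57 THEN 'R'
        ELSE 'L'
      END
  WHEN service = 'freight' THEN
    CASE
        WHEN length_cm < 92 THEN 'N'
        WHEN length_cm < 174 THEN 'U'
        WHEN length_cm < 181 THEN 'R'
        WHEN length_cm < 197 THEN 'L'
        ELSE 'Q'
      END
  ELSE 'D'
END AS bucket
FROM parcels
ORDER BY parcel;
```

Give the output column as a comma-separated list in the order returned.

parcel=A15: service='ground' → outer ELSE → D
parcel=A20: service='air' → outer ELSE → D
parcel=A29: service='ground' → outer ELSE → D
parcel=A32: service='freight' → inner[length_cm < 174] → U
parcel=A38: service='freight' → inner[length_cm < 92] → N
parcel=A40: service='ground' → outer ELSE → D
parcel=A42: service='air' → outer ELSE → D
parcel=A44: service='freight' → inner[length_cm < 174] → U
parcel=A48: service='ground' → outer ELSE → D
parcel=A53: service='express' → outer ELSE → D
parcel=A62: service='air' → outer ELSE → D
parcel=A72: service='economy' → inner[ELSE] → L
parcel=A74: service='express' → outer ELSE → D
parcel=A75: service='economy' → inner[ELSE] → L

D, D, D, U, N, D, D, U, D, D, D, L, D, L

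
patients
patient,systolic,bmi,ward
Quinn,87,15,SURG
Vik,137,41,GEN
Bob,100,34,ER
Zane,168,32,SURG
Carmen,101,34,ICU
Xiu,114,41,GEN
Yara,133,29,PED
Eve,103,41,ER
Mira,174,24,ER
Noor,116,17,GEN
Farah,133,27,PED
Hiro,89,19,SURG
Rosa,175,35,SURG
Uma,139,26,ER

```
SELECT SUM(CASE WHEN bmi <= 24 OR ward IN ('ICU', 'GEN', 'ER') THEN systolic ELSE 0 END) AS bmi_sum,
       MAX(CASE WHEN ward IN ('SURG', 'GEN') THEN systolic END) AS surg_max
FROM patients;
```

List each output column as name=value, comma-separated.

bmi_sum=1160, surg_max=175

[bmi_sum: bmi <= 24 OR ward IN ('ICU', 'GEN', 'ER')]
patient=Quinn: ✓ → 87
patient=Vik: ✓ → 137
patient=Bob: ✓ → 100
patient=Zane: ✗
patient=Carmen: ✓ → 101
patient=Xiu: ✓ → 114
patient=Yara: ✗
patient=Eve: ✓ → 103
patient=Mira: ✓ → 174
patient=Noor: ✓ → 116
patient=Farah: ✗
patient=Hiro: ✓ → 89
patient=Rosa: ✗
patient=Uma: ✓ → 139
bmi_sum = 87 + 137 + 100 + 101 + 114 + 103 + 174 + 116 + 89 + 139 = 1160
—
[surg_max: ward IN ('SURG', 'GEN')]
patient=Quinn: ✓ → 87
patient=Vik: ✓ → 137
patient=Bob: ✗
patient=Zane: ✓ → 168
patient=Carmen: ✗
patient=Xiu: ✓ → 114
patient=Yara: ✗
patient=Eve: ✗
patient=Mira: ✗
patient=Noor: ✓ → 116
patient=Farah: ✗
patient=Hiro: ✓ → 89
patient=Rosa: ✓ → 175
patient=Uma: ✗
surg_max = MAX(87, 137, 168, 114, 116, 89, 175) = 175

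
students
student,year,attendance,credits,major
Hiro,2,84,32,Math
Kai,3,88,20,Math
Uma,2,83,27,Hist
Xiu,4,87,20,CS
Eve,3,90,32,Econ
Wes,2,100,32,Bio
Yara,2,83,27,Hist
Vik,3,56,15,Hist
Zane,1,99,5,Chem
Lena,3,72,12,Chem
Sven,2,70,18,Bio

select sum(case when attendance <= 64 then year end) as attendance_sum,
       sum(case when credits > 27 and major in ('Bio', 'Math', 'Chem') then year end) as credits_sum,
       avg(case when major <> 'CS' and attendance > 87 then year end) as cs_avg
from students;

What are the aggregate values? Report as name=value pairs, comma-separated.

[attendance_sum: attendance <= 64]
student=Hiro: ✗
student=Kai: ✗
student=Uma: ✗
student=Xiu: ✗
student=Eve: ✗
student=Wes: ✗
student=Yara: ✗
student=Vik: ✓ → 3
student=Zane: ✗
student=Lena: ✗
student=Sven: ✗
attendance_sum = 3
—
[credits_sum: credits > 27 and major in ('Bio', 'Math', 'Chem')]
student=Hiro: ✓ → 2
student=Kai: ✗
student=Uma: ✗
student=Xiu: ✗
student=Eve: ✗
student=Wes: ✓ → 2
student=Yara: ✗
student=Vik: ✗
student=Zane: ✗
student=Lena: ✗
student=Sven: ✗
credits_sum = 2 + 2 = 4
—
[cs_avg: major <> 'CS' and attendance > 87]
student=Hiro: ✗
student=Kai: ✓ → 3
student=Uma: ✗
student=Xiu: ✗
student=Eve: ✓ → 3
student=Wes: ✓ → 2
student=Yara: ✗
student=Vik: ✗
student=Zane: ✓ → 1
student=Lena: ✗
student=Sven: ✗
cs_avg = (3 + 3 + 2 + 1) / 4 = 2.25

attendance_sum=3, credits_sum=4, cs_avg=2.25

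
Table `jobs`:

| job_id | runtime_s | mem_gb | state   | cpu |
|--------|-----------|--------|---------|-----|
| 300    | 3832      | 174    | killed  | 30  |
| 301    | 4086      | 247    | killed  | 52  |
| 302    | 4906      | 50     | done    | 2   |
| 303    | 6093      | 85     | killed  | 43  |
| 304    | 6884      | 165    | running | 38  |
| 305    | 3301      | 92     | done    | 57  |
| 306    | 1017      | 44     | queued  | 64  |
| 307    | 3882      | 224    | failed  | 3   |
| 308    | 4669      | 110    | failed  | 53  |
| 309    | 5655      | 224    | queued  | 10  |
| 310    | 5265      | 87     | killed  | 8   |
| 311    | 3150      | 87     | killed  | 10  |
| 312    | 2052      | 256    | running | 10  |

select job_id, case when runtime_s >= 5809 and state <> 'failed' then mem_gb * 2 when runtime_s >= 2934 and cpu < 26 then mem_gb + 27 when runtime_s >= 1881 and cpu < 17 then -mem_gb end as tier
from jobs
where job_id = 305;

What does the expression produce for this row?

NULL

job_id = 305: runtime_s=3301, mem_gb=92, state=done, cpu=57.
runtime_s >= 5809 and state <> 'failed' → false
runtime_s >= 2934 and cpu < 26 → false
runtime_s >= 1881 and cpu < 17 → false
No WHEN matched and there is no ELSE, so the CASE yields NULL.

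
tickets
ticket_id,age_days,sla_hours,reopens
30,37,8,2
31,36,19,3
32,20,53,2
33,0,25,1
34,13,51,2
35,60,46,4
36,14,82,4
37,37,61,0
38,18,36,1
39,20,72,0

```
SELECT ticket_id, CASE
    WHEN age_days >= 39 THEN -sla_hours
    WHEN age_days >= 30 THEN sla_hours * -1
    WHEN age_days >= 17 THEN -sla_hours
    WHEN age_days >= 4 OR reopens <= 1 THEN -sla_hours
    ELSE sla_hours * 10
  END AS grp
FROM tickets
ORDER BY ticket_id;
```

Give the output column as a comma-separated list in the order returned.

-8, -19, -53, -25, -51, -46, -82, -61, -36, -72

ticket_id=30: age_days >= 30 → -8
ticket_id=31: age_days >= 30 → -19
ticket_id=32: age_days >= 17 → -53
ticket_id=33: age_days >= 4 OR reopens <= 1 → -25
ticket_id=34: age_days >= 4 OR reopens <= 1 → -51
ticket_id=35: age_days >= 39 → -46
ticket_id=36: age_days >= 4 OR reopens <= 1 → -82
ticket_id=37: age_days >= 30 → -61
ticket_id=38: age_days >= 17 → -36
ticket_id=39: age_days >= 17 → -72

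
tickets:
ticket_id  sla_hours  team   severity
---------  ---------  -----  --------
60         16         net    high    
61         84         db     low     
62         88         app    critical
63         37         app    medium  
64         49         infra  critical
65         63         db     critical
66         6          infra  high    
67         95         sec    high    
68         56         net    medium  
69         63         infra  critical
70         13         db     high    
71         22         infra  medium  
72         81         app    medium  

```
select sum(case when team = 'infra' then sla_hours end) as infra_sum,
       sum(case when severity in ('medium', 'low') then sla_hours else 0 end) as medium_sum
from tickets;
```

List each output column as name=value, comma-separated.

infra_sum=140, medium_sum=280

[infra_sum: team = 'infra']
ticket_id=60: ✗
ticket_id=61: ✗
ticket_id=62: ✗
ticket_id=63: ✗
ticket_id=64: ✓ → 49
ticket_id=65: ✗
ticket_id=66: ✓ → 6
ticket_id=67: ✗
ticket_id=68: ✗
ticket_id=69: ✓ → 63
ticket_id=70: ✗
ticket_id=71: ✓ → 22
ticket_id=72: ✗
infra_sum = 49 + 6 + 63 + 22 = 140
—
[medium_sum: severity in ('medium', 'low')]
ticket_id=60: ✗
ticket_id=61: ✓ → 84
ticket_id=62: ✗
ticket_id=63: ✓ → 37
ticket_id=64: ✗
ticket_id=65: ✗
ticket_id=66: ✗
ticket_id=67: ✗
ticket_id=68: ✓ → 56
ticket_id=69: ✗
ticket_id=70: ✗
ticket_id=71: ✓ → 22
ticket_id=72: ✓ → 81
medium_sum = 84 + 37 + 56 + 22 + 81 = 280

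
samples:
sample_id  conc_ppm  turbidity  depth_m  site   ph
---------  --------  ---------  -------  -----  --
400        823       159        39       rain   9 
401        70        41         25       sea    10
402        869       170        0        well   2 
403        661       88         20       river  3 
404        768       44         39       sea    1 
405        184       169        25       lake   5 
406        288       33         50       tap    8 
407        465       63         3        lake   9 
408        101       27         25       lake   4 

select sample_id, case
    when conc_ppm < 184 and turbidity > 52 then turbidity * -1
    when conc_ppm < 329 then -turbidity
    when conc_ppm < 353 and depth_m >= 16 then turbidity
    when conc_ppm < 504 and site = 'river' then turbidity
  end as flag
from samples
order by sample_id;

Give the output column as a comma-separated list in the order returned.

NULL, -41, NULL, NULL, NULL, -169, -33, NULL, -27

sample_id=400: (no match → NULL) → NULL
sample_id=401: conc_ppm < 329 → -41
sample_id=402: (no match → NULL) → NULL
sample_id=403: (no match → NULL) → NULL
sample_id=404: (no match → NULL) → NULL
sample_id=405: conc_ppm < 329 → -169
sample_id=406: conc_ppm < 329 → -33
sample_id=407: (no match → NULL) → NULL
sample_id=408: conc_ppm < 329 → -27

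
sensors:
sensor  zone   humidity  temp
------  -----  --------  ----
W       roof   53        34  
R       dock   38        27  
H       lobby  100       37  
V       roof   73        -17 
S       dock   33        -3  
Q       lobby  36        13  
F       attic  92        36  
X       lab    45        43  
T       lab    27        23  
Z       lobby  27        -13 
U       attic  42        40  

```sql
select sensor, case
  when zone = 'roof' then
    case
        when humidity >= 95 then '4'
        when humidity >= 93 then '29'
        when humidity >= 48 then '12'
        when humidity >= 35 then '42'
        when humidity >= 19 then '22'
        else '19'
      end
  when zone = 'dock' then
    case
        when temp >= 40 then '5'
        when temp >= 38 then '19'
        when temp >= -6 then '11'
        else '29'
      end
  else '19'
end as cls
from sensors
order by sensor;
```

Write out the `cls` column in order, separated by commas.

19, 19, 19, 11, 11, 19, 19, 12, 12, 19, 19

sensor=F: zone='attic' → outer ELSE → 19
sensor=H: zone='lobby' → outer ELSE → 19
sensor=Q: zone='lobby' → outer ELSE → 19
sensor=R: zone='dock' → inner[temp >= -6] → 11
sensor=S: zone='dock' → inner[temp >= -6] → 11
sensor=T: zone='lab' → outer ELSE → 19
sensor=U: zone='attic' → outer ELSE → 19
sensor=V: zone='roof' → inner[humidity >= 48] → 12
sensor=W: zone='roof' → inner[humidity >= 48] → 12
sensor=X: zone='lab' → outer ELSE → 19
sensor=Z: zone='lobby' → outer ELSE → 19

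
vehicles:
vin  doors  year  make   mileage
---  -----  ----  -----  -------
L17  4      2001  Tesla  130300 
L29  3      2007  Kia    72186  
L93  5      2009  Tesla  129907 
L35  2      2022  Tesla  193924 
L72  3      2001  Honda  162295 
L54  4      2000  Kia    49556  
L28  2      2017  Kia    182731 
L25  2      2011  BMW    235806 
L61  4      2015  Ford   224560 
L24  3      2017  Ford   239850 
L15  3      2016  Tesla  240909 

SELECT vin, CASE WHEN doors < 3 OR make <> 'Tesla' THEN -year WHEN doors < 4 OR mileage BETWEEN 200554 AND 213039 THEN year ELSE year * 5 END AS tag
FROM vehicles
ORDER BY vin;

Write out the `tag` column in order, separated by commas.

2016, 10005, -2017, -2011, -2017, -2007, -2022, -2000, -2015, -2001, 10045

vin=L15: doors < 4 OR mileage BETWEEN 200554 AND 213039 → 2016
vin=L17: ELSE → 10005
vin=L24: doors < 3 OR make <> 'Tesla' → -2017
vin=L25: doors < 3 OR make <> 'Tesla' → -2011
vin=L28: doors < 3 OR make <> 'Tesla' → -2017
vin=L29: doors < 3 OR make <> 'Tesla' → -2007
vin=L35: doors < 3 OR make <> 'Tesla' → -2022
vin=L54: doors < 3 OR make <> 'Tesla' → -2000
vin=L61: doors < 3 OR make <> 'Tesla' → -2015
vin=L72: doors < 3 OR make <> 'Tesla' → -2001
vin=L93: ELSE → 10045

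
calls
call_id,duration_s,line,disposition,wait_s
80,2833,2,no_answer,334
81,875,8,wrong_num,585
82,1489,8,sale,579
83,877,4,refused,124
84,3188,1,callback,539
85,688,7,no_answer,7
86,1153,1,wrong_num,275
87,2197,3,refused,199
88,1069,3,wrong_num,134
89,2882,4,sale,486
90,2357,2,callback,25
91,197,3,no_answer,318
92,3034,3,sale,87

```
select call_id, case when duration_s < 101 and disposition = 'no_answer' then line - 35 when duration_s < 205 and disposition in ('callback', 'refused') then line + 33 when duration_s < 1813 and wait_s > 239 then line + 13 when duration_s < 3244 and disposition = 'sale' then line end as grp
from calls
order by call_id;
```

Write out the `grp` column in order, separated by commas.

call_id=80: (no match → NULL) → NULL
call_id=81: duration_s < 1813 and wait_s > 239 → 21
call_id=82: duration_s < 1813 and wait_s > 239 → 21
call_id=83: (no match → NULL) → NULL
call_id=84: (no match → NULL) → NULL
call_id=85: (no match → NULL) → NULL
call_id=86: duration_s < 1813 and wait_s > 239 → 14
call_id=87: (no match → NULL) → NULL
call_id=88: (no match → NULL) → NULL
call_id=89: duration_s < 3244 and disposition = 'sale' → 4
call_id=90: (no match → NULL) → NULL
call_id=91: duration_s < 1813 and wait_s > 239 → 16
call_id=92: duration_s < 3244 and disposition = 'sale' → 3

NULL, 21, 21, NULL, NULL, NULL, 14, NULL, NULL, 4, NULL, 16, 3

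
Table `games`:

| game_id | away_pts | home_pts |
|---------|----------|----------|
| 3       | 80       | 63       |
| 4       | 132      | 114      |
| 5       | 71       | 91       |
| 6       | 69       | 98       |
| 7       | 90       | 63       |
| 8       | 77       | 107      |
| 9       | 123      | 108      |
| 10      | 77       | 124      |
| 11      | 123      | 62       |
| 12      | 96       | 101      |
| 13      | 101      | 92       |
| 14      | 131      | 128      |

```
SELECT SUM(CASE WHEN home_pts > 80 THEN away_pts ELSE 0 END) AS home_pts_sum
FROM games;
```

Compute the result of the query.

877

game_id=3: ✗
game_id=4: ✓ → 132
game_id=5: ✓ → 71
game_id=6: ✓ → 69
game_id=7: ✗
game_id=8: ✓ → 77
game_id=9: ✓ → 123
game_id=10: ✓ → 77
game_id=11: ✗
game_id=12: ✓ → 96
game_id=13: ✓ → 101
game_id=14: ✓ → 131
home_pts_sum = 132 + 71 + 69 + 77 + 123 + 77 + 96 + 101 + 131 = 877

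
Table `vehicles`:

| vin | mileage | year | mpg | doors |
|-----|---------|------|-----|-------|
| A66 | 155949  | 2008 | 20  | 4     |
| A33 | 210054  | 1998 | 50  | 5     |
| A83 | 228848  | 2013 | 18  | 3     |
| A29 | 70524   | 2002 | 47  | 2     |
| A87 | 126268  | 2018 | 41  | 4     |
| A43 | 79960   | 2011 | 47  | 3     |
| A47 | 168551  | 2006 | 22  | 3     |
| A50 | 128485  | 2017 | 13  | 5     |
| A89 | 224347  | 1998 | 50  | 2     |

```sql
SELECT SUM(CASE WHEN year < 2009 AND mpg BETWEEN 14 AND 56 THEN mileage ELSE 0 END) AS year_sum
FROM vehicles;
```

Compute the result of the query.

829425

vin=A66: ✓ → 155949
vin=A33: ✓ → 210054
vin=A83: ✗
vin=A29: ✓ → 70524
vin=A87: ✗
vin=A43: ✗
vin=A47: ✓ → 168551
vin=A50: ✗
vin=A89: ✓ → 224347
year_sum = 155949 + 210054 + 70524 + 168551 + 224347 = 829425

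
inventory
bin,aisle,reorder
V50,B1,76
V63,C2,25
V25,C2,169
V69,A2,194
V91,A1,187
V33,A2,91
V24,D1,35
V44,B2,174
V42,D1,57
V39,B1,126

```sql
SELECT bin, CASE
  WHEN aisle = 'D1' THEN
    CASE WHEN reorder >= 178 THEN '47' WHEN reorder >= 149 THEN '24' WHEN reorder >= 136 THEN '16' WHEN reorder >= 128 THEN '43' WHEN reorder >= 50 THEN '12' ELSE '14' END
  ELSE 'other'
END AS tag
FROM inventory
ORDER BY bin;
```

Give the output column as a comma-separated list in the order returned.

14, other, other, other, 12, other, other, other, other, other

bin=V24: aisle='D1' → inner[ELSE] → 14
bin=V25: aisle='C2' → outer ELSE → other
bin=V33: aisle='A2' → outer ELSE → other
bin=V39: aisle='B1' → outer ELSE → other
bin=V42: aisle='D1' → inner[reorder >= 50] → 12
bin=V44: aisle='B2' → outer ELSE → other
bin=V50: aisle='B1' → outer ELSE → other
bin=V63: aisle='C2' → outer ELSE → other
bin=V69: aisle='A2' → outer ELSE → other
bin=V91: aisle='A1' → outer ELSE → other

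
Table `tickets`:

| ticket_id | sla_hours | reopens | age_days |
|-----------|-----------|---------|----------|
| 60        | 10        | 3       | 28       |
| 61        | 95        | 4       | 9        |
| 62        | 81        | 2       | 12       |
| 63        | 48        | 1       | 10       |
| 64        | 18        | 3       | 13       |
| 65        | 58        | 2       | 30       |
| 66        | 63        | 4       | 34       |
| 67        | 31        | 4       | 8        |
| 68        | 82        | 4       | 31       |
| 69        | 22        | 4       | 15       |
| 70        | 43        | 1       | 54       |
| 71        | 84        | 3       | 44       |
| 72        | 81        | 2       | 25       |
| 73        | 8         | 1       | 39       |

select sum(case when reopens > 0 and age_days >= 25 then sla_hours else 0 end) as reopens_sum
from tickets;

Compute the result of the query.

ticket_id=60: ✓ → 10
ticket_id=61: ✗
ticket_id=62: ✗
ticket_id=63: ✗
ticket_id=64: ✗
ticket_id=65: ✓ → 58
ticket_id=66: ✓ → 63
ticket_id=67: ✗
ticket_id=68: ✓ → 82
ticket_id=69: ✗
ticket_id=70: ✓ → 43
ticket_id=71: ✓ → 84
ticket_id=72: ✓ → 81
ticket_id=73: ✓ → 8
reopens_sum = 10 + 58 + 63 + 82 + 43 + 84 + 81 + 8 = 429

429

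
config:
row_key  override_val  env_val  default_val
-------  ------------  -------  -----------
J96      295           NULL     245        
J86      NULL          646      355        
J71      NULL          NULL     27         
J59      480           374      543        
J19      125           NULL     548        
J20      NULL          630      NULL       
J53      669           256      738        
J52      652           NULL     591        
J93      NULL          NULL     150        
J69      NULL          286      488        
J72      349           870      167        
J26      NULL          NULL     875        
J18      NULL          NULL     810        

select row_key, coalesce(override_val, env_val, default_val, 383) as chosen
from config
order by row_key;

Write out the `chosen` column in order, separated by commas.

810, 125, 630, 875, 652, 669, 480, 286, 27, 349, 646, 150, 295

row_key=J18: override_val=NULL, env_val=NULL, default_val=810 → 810
row_key=J19: override_val=125 → 125
row_key=J20: override_val=NULL, env_val=630 → 630
row_key=J26: override_val=NULL, env_val=NULL, default_val=875 → 875
row_key=J52: override_val=652 → 652
row_key=J53: override_val=669 → 669
row_key=J59: override_val=480 → 480
row_key=J69: override_val=NULL, env_val=286 → 286
row_key=J71: override_val=NULL, env_val=NULL, default_val=27 → 27
row_key=J72: override_val=349 → 349
row_key=J86: override_val=NULL, env_val=646 → 646
row_key=J93: override_val=NULL, env_val=NULL, default_val=150 → 150
row_key=J96: override_val=295 → 295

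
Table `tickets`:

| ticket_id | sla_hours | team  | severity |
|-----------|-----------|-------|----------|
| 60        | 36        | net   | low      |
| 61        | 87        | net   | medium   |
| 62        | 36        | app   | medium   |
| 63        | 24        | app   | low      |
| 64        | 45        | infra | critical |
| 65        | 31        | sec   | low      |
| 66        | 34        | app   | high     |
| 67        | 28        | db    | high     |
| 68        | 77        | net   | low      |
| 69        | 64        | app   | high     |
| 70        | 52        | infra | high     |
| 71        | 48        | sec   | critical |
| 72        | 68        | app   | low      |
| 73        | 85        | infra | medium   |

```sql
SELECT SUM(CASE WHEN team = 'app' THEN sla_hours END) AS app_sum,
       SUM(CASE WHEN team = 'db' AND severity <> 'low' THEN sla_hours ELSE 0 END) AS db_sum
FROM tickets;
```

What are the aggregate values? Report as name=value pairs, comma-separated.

[app_sum: team = 'app']
ticket_id=60: ✗
ticket_id=61: ✗
ticket_id=62: ✓ → 36
ticket_id=63: ✓ → 24
ticket_id=64: ✗
ticket_id=65: ✗
ticket_id=66: ✓ → 34
ticket_id=67: ✗
ticket_id=68: ✗
ticket_id=69: ✓ → 64
ticket_id=70: ✗
ticket_id=71: ✗
ticket_id=72: ✓ → 68
ticket_id=73: ✗
app_sum = 36 + 24 + 34 + 64 + 68 = 226
—
[db_sum: team = 'db' AND severity <> 'low']
ticket_id=60: ✗
ticket_id=61: ✗
ticket_id=62: ✗
ticket_id=63: ✗
ticket_id=64: ✗
ticket_id=65: ✗
ticket_id=66: ✗
ticket_id=67: ✓ → 28
ticket_id=68: ✗
ticket_id=69: ✗
ticket_id=70: ✗
ticket_id=71: ✗
ticket_id=72: ✗
ticket_id=73: ✗
db_sum = 28

app_sum=226, db_sum=28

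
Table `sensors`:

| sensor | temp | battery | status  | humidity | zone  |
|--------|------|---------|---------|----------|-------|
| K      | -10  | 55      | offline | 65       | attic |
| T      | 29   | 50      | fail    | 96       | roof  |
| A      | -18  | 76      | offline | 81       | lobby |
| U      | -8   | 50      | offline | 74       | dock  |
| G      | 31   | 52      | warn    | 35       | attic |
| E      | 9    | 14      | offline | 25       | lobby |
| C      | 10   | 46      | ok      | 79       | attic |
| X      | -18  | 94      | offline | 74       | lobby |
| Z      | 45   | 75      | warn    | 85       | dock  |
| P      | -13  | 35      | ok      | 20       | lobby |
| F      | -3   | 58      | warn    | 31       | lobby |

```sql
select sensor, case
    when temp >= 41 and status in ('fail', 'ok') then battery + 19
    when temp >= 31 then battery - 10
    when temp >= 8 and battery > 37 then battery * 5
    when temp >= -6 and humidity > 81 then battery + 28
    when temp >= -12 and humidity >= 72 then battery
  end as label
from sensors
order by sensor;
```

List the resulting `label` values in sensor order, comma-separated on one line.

NULL, 230, NULL, NULL, 42, NULL, NULL, 250, 50, NULL, 65

sensor=A: (no match → NULL) → NULL
sensor=C: temp >= 8 and battery > 37 → 230
sensor=E: (no match → NULL) → NULL
sensor=F: (no match → NULL) → NULL
sensor=G: temp >= 31 → 42
sensor=K: (no match → NULL) → NULL
sensor=P: (no match → NULL) → NULL
sensor=T: temp >= 8 and battery > 37 → 250
sensor=U: temp >= -12 and humidity >= 72 → 50
sensor=X: (no match → NULL) → NULL
sensor=Z: temp >= 31 → 65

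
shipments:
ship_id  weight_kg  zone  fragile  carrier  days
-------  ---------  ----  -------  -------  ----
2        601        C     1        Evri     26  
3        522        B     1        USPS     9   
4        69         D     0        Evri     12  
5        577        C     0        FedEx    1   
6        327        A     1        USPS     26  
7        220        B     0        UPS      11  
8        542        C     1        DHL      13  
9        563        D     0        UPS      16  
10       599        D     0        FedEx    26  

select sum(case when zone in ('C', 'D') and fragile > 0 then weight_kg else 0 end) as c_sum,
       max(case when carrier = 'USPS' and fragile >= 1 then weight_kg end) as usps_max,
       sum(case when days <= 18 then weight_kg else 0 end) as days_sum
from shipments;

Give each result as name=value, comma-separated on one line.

[c_sum: zone in ('C', 'D') and fragile > 0]
ship_id=2: ✓ → 601
ship_id=3: ✗
ship_id=4: ✗
ship_id=5: ✗
ship_id=6: ✗
ship_id=7: ✗
ship_id=8: ✓ → 542
ship_id=9: ✗
ship_id=10: ✗
c_sum = 601 + 542 = 1143
—
[usps_max: carrier = 'USPS' and fragile >= 1]
ship_id=2: ✗
ship_id=3: ✓ → 522
ship_id=4: ✗
ship_id=5: ✗
ship_id=6: ✓ → 327
ship_id=7: ✗
ship_id=8: ✗
ship_id=9: ✗
ship_id=10: ✗
usps_max = MAX(522, 327) = 522
—
[days_sum: days <= 18]
ship_id=2: ✗
ship_id=3: ✓ → 522
ship_id=4: ✓ → 69
ship_id=5: ✓ → 577
ship_id=6: ✗
ship_id=7: ✓ → 220
ship_id=8: ✓ → 542
ship_id=9: ✓ → 563
ship_id=10: ✗
days_sum = 522 + 69 + 577 + 220 + 542 + 563 = 2493

c_sum=1143, usps_max=522, days_sum=2493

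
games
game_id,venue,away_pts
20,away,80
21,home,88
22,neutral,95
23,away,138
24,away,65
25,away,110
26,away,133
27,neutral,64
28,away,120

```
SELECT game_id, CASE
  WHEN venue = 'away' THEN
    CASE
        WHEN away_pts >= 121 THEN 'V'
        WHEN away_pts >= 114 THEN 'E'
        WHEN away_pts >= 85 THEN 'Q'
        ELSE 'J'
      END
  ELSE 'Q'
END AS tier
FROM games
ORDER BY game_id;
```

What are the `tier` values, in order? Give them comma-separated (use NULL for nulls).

J, Q, Q, V, J, Q, V, Q, E

game_id=20: venue='away' → inner[ELSE] → J
game_id=21: venue='home' → outer ELSE → Q
game_id=22: venue='neutral' → outer ELSE → Q
game_id=23: venue='away' → inner[away_pts >= 121] → V
game_id=24: venue='away' → inner[ELSE] → J
game_id=25: venue='away' → inner[away_pts >= 85] → Q
game_id=26: venue='away' → inner[away_pts >= 121] → V
game_id=27: venue='neutral' → outer ELSE → Q
game_id=28: venue='away' → inner[away_pts >= 114] → E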